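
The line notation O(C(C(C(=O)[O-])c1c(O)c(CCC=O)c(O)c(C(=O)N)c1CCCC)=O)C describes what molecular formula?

Heavy atoms from the SMILES: 18 C, 1 N, 8 O.
Implicit hydrogens by atom environment:
  6 × C (aromatic): no H
  5 × C: 2 H each → 10
  5 × O: no H
  3 × C: no H
  2 × C: 3 H each → 6
  2 × C: 1 H each → 2
  2 × O: 1 H each → 2
  1 × N: 2 H
  1 × O (charge -1): no H
  Total hydrogens = 22.
Net charge -1.
Molecular formula: C18H22NO8-

C18H22NO8-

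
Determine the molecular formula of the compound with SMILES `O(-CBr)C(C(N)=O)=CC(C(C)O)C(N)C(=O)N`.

C9H16BrN3O4

Heavy atoms from the SMILES: 1 Br, 9 C, 3 N, 4 O.
Implicit hydrogens by atom environment:
  4 × C: 1 H each → 4
  3 × C: no H
  3 × N: 2 H each → 6
  3 × O: no H
  1 × Br: no H
  1 × C: 3 H
  1 × C: 2 H
  1 × O: 1 H
  Total hydrogens = 16.
Molecular formula: C9H16BrN3O4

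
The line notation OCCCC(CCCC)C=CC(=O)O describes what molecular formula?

Heavy atoms from the SMILES: 11 C, 3 O.
Implicit hydrogens by atom environment:
  6 × C: 2 H each → 12
  3 × C: 1 H each → 3
  2 × O: 1 H each → 2
  1 × C: 3 H
  1 × C: no H
  1 × O: no H
  Total hydrogens = 20.
Molecular formula: C11H20O3

C11H20O3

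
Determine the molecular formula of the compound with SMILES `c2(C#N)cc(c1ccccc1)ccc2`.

C13H9N

Heavy atoms from the SMILES: 13 C, 1 N.
Implicit hydrogens by atom environment:
  9 × C (aromatic): 1 H each → 9
  3 × C (aromatic): no H
  1 × C: no H
  1 × N: no H
  Total hydrogens = 9.
Molecular formula: C13H9N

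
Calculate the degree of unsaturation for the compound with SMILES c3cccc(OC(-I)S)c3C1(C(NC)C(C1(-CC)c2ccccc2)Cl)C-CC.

Molecular formula from the SMILES: C23H29ClINOS.
DoU = (2C + 2 + N − H − X)/2 = (2·23 + 2 + 1 − 29 − 2)/2 = 18/2 = 9.
(Structurally: 3 ring(s) + 6 π bond(s) = 9.)

9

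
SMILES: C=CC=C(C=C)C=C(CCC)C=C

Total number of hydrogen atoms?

Hydrogens are implicit in SMILES; fill each atom to its normal valence:
  5 × C: 2 H each → 10
  5 × C: 1 H each → 5
  2 × C: no H
  1 × C: 3 H
  Total hydrogens = 18.

18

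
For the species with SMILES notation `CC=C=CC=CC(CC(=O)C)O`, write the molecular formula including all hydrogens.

C10H14O2

Heavy atoms from the SMILES: 10 C, 2 O.
Implicit hydrogens by atom environment:
  5 × C: 1 H each → 5
  2 × C: 3 H each → 6
  2 × C: no H
  1 × C: 2 H
  1 × O: 1 H
  1 × O: no H
  Total hydrogens = 14.
Molecular formula: C10H14O2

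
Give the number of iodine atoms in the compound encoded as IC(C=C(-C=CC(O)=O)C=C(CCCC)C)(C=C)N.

1

The symbol for iodine appears 1 time in the SMILES.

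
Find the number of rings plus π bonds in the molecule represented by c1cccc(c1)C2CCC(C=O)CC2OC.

Molecular formula from the SMILES: C14H18O2.
DoU = (2C + 2 + N − H − X)/2 = (2·14 + 2 + 0 − 18 − 0)/2 = 12/2 = 6.
(Structurally: 2 ring(s) + 4 π bond(s) = 6.)

6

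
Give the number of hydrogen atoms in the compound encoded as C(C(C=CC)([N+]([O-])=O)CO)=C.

Hydrogens are implicit in SMILES; fill each atom to its normal valence:
  3 × C: 1 H each → 3
  2 × C: 2 H each → 4
  1 × C: 3 H
  1 × C: no H
  1 × N (charge +1): no H
  1 × O: 1 H
  1 × O: no H
  1 × O (charge -1): no H
  Total hydrogens = 11.

11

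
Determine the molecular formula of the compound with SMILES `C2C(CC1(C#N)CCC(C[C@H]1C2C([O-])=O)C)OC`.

C14H20NO3-

Heavy atoms from the SMILES: 14 C, 1 N, 3 O.
Implicit hydrogens by atom environment:
  5 × C: 2 H each → 10
  4 × C: 1 H each → 4
  3 × C: no H
  2 × C: 3 H each → 6
  2 × O: no H
  1 × N: no H
  1 × O (charge -1): no H
  Total hydrogens = 20.
Net charge -1.
Molecular formula: C14H20NO3-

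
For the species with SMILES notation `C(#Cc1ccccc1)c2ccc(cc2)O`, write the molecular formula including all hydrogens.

C14H10O

Heavy atoms from the SMILES: 14 C, 1 O.
Implicit hydrogens by atom environment:
  9 × C (aromatic): 1 H each → 9
  3 × C (aromatic): no H
  2 × C: no H
  1 × O: 1 H
  Total hydrogens = 10.
Molecular formula: C14H10O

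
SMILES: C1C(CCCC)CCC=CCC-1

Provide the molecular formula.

C12H22

Heavy atoms from the SMILES: 12 C.
Implicit hydrogens by atom environment:
  8 × C: 2 H each → 16
  3 × C: 1 H each → 3
  1 × C: 3 H
  Total hydrogens = 22.
Molecular formula: C12H22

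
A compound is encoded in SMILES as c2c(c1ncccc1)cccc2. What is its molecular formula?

Heavy atoms from the SMILES: 11 C, 1 N.
Implicit hydrogens by atom environment:
  9 × C (aromatic): 1 H each → 9
  2 × C (aromatic): no H
  1 × N (aromatic): no H
  Total hydrogens = 9.
Molecular formula: C11H9N

C11H9N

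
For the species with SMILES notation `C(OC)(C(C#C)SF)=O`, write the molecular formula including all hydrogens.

C5H5FO2S

Heavy atoms from the SMILES: 5 C, 1 F, 2 O, 1 S.
Implicit hydrogens by atom environment:
  2 × C: 1 H each → 2
  2 × C: no H
  2 × O: no H
  1 × C: 3 H
  1 × F: no H
  1 × S: no H
  Total hydrogens = 5.
Molecular formula: C5H5FO2S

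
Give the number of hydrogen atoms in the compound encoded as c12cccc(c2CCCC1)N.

Hydrogens are implicit in SMILES; fill each atom to its normal valence:
  4 × C: 2 H each → 8
  3 × C (aromatic): 1 H each → 3
  3 × C (aromatic): no H
  1 × N: 2 H
  Total hydrogens = 13.

13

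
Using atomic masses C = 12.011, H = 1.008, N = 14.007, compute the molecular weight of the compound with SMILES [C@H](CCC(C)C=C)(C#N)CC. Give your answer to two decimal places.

151.25

Molecular formula: C10H17N.
M = 10×12.011 + 17×1.008 + 1×14.007 = 151.25 g/mol.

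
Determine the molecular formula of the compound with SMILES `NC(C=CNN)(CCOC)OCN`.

Heavy atoms from the SMILES: 7 C, 4 N, 2 O.
Implicit hydrogens by atom environment:
  3 × C: 2 H each → 6
  3 × N: 2 H each → 6
  2 × C: 1 H each → 2
  2 × O: no H
  1 × C: 3 H
  1 × C: no H
  1 × N: 1 H
  Total hydrogens = 18.
Molecular formula: C7H18N4O2

C7H18N4O2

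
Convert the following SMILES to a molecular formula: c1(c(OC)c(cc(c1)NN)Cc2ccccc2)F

Heavy atoms from the SMILES: 14 C, 1 F, 2 N, 1 O.
Implicit hydrogens by atom environment:
  7 × C (aromatic): 1 H each → 7
  5 × C (aromatic): no H
  1 × C: 3 H
  1 × C: 2 H
  1 × F: no H
  1 × N: 2 H
  1 × N: 1 H
  1 × O: no H
  Total hydrogens = 15.
Molecular formula: C14H15FN2O

C14H15FN2O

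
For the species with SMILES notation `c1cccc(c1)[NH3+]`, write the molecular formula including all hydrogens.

C6H8N+

Heavy atoms from the SMILES: 6 C, 1 N.
Implicit hydrogens by atom environment:
  5 × C (aromatic): 1 H each → 5
  1 × C (aromatic): no H
  1 × N (charge +1): 3 H
  Total hydrogens = 8.
Net charge +1.
Molecular formula: C6H8N+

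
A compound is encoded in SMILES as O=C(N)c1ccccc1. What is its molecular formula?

C7H7NO

Heavy atoms from the SMILES: 7 C, 1 N, 1 O.
Implicit hydrogens by atom environment:
  5 × C (aromatic): 1 H each → 5
  1 × C (aromatic): no H
  1 × C: no H
  1 × N: 2 H
  1 × O: no H
  Total hydrogens = 7.
Molecular formula: C7H7NO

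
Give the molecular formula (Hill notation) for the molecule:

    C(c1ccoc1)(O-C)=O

Heavy atoms from the SMILES: 6 C, 3 O.
Implicit hydrogens by atom environment:
  3 × C (aromatic): 1 H each → 3
  2 × O: no H
  1 × C: 3 H
  1 × C (aromatic): no H
  1 × C: no H
  1 × O (aromatic): no H
  Total hydrogens = 6.
Molecular formula: C6H6O3

C6H6O3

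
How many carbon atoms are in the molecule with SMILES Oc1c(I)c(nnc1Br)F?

The symbol for carbon appears 4 times in the SMILES. Lowercase c denotes aromatic carbon and counts toward C.

4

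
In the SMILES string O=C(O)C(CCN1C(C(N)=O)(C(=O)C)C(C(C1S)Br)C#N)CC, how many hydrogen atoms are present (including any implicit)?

20

Hydrogens are implicit in SMILES; fill each atom to its normal valence:
  5 × C: no H
  4 × C: 1 H each → 4
  3 × C: 2 H each → 6
  3 × O: no H
  2 × C: 3 H each → 6
  2 × N: no H
  1 × Br: no H
  1 × N: 2 H
  1 × O: 1 H
  1 × S: 1 H
  Total hydrogens = 20.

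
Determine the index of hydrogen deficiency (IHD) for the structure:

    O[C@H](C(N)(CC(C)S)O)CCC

Molecular formula from the SMILES: C8H19NO2S.
DoU = (2C + 2 + N − H − X)/2 = (2·8 + 2 + 1 − 19 − 0)/2 = 0/2 = 0.
(Structurally: 0 ring(s) + 0 π bond(s) = 0.)

0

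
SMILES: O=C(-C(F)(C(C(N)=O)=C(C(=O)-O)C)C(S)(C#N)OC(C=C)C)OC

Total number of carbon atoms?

14

The symbol for carbon appears 14 times in the SMILES.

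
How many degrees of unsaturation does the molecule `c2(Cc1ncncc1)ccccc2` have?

Molecular formula from the SMILES: C11H10N2.
DoU = (2C + 2 + N − H − X)/2 = (2·11 + 2 + 2 − 10 − 0)/2 = 16/2 = 8.
(Structurally: 2 ring(s) + 6 π bond(s) = 8.)

8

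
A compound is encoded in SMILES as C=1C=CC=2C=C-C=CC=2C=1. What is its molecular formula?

C10H8

Heavy atoms from the SMILES: 10 C.
Implicit hydrogens by atom environment:
  8 × C (aromatic): 1 H each → 8
  2 × C (aromatic): no H
  Total hydrogens = 8.
Molecular formula: C10H8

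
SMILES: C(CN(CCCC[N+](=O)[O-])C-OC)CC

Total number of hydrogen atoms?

22

Hydrogens are implicit in SMILES; fill each atom to its normal valence:
  8 × C: 2 H each → 16
  2 × C: 3 H each → 6
  2 × O: no H
  1 × N: no H
  1 × N (charge +1): no H
  1 × O (charge -1): no H
  Total hydrogens = 22.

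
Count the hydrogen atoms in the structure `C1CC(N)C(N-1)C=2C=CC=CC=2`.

14

Hydrogens are implicit in SMILES; fill each atom to its normal valence:
  5 × C (aromatic): 1 H each → 5
  2 × C: 2 H each → 4
  2 × C: 1 H each → 2
  1 × C (aromatic): no H
  1 × N: 2 H
  1 × N: 1 H
  Total hydrogens = 14.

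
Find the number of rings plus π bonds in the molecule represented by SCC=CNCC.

1

Molecular formula from the SMILES: C5H11NS.
DoU = (2C + 2 + N − H − X)/2 = (2·5 + 2 + 1 − 11 − 0)/2 = 2/2 = 1.
(Structurally: 0 ring(s) + 1 π bond(s) = 1.)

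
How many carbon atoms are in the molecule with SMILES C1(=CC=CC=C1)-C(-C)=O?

8

The symbol for carbon appears 8 times in the SMILES.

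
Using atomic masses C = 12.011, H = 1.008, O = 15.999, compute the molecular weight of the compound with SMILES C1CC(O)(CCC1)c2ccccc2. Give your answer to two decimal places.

Molecular formula: C12H16O.
M = 12×12.011 + 16×1.008 + 1×15.999 = 176.26 g/mol.

176.26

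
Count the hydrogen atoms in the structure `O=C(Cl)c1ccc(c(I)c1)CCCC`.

12

Hydrogens are implicit in SMILES; fill each atom to its normal valence:
  3 × C: 2 H each → 6
  3 × C (aromatic): 1 H each → 3
  3 × C (aromatic): no H
  1 × C: 3 H
  1 × C: no H
  1 × Cl: no H
  1 × I: no H
  1 × O: no H
  Total hydrogens = 12.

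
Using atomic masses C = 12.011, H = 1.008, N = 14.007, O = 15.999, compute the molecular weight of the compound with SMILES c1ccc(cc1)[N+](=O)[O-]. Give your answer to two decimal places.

123.11

Molecular formula: C6H5NO2.
M = 6×12.011 + 5×1.008 + 1×14.007 + 2×15.999 = 123.11 g/mol.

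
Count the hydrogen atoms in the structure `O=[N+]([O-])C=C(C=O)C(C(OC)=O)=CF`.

Hydrogens are implicit in SMILES; fill each atom to its normal valence:
  4 × O: no H
  3 × C: 1 H each → 3
  3 × C: no H
  1 × C: 3 H
  1 × F: no H
  1 × N (charge +1): no H
  1 × O (charge -1): no H
  Total hydrogens = 6.

6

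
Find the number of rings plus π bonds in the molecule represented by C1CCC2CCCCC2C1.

2

Molecular formula from the SMILES: C10H18.
DoU = (2C + 2 + N − H − X)/2 = (2·10 + 2 + 0 − 18 − 0)/2 = 4/2 = 2.
(Structurally: 2 ring(s) + 0 π bond(s) = 2.)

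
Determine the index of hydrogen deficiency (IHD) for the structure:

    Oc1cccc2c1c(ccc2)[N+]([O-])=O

Molecular formula from the SMILES: C10H7NO3.
DoU = (2C + 2 + N − H − X)/2 = (2·10 + 2 + 1 − 7 − 0)/2 = 16/2 = 8.
(Structurally: 2 ring(s) + 6 π bond(s) = 8.)

8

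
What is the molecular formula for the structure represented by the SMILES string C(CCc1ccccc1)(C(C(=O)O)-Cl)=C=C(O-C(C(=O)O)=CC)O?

Heavy atoms from the SMILES: 17 C, 1 Cl, 6 O.
Implicit hydrogens by atom environment:
  6 × C: no H
  5 × C (aromatic): 1 H each → 5
  3 × O: 1 H each → 3
  3 × O: no H
  2 × C: 2 H each → 4
  2 × C: 1 H each → 2
  1 × C: 3 H
  1 × C (aromatic): no H
  1 × Cl: no H
  Total hydrogens = 17.
Molecular formula: C17H17ClO6

C17H17ClO6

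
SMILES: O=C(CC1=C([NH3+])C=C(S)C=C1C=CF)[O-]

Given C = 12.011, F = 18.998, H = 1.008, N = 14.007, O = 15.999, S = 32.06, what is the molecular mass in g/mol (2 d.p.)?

227.25

Molecular formula: C10H10FNO2S.
M = 10×12.011 + 1×18.998 + 10×1.008 + 1×14.007 + 2×15.999 + 1×32.06 = 227.25 g/mol.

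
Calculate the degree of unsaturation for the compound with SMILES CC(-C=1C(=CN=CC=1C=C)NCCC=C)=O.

Molecular formula from the SMILES: C13H16N2O.
DoU = (2C + 2 + N − H − X)/2 = (2·13 + 2 + 2 − 16 − 0)/2 = 14/2 = 7.
(Structurally: 1 ring(s) + 6 π bond(s) = 7.)

7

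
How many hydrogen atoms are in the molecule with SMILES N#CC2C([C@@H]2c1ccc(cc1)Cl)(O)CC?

12

Hydrogens are implicit in SMILES; fill each atom to its normal valence:
  4 × C (aromatic): 1 H each → 4
  2 × C: 1 H each → 2
  2 × C: no H
  2 × C (aromatic): no H
  1 × C: 3 H
  1 × C: 2 H
  1 × Cl: no H
  1 × N: no H
  1 × O: 1 H
  Total hydrogens = 12.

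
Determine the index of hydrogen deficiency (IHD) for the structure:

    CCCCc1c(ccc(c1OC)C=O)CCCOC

Molecular formula from the SMILES: C16H24O3.
DoU = (2C + 2 + N − H − X)/2 = (2·16 + 2 + 0 − 24 − 0)/2 = 10/2 = 5.
(Structurally: 1 ring(s) + 4 π bond(s) = 5.)

5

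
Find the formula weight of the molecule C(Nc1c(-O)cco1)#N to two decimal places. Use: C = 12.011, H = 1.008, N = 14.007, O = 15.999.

Molecular formula: C5H4N2O2.
M = 5×12.011 + 4×1.008 + 2×14.007 + 2×15.999 = 124.10 g/mol.

124.10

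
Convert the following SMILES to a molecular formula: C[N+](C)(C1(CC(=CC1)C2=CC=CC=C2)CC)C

C16H24N+

Heavy atoms from the SMILES: 16 C, 1 N.
Implicit hydrogens by atom environment:
  5 × C (aromatic): 1 H each → 5
  4 × C: 3 H each → 12
  3 × C: 2 H each → 6
  2 × C: no H
  1 × C: 1 H
  1 × C (aromatic): no H
  1 × N (charge +1): no H
  Total hydrogens = 24.
Net charge +1.
Molecular formula: C16H24N+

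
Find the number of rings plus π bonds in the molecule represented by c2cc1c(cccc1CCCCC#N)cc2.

Molecular formula from the SMILES: C15H15N.
DoU = (2C + 2 + N − H − X)/2 = (2·15 + 2 + 1 − 15 − 0)/2 = 18/2 = 9.
(Structurally: 2 ring(s) + 7 π bond(s) = 9.)

9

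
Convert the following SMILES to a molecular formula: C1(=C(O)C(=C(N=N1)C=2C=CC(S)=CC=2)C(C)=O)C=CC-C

Heavy atoms from the SMILES: 16 C, 2 N, 2 O, 1 S.
Implicit hydrogens by atom environment:
  6 × C (aromatic): no H
  4 × C (aromatic): 1 H each → 4
  2 × C: 3 H each → 6
  2 × C: 1 H each → 2
  2 × N (aromatic): no H
  1 × C: 2 H
  1 × C: no H
  1 × O: 1 H
  1 × O: no H
  1 × S: 1 H
  Total hydrogens = 16.
Molecular formula: C16H16N2O2S

C16H16N2O2S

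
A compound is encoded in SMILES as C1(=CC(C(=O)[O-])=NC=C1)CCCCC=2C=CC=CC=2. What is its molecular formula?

C16H16NO2-

Heavy atoms from the SMILES: 16 C, 1 N, 2 O.
Implicit hydrogens by atom environment:
  8 × C (aromatic): 1 H each → 8
  4 × C: 2 H each → 8
  3 × C (aromatic): no H
  1 × C: no H
  1 × N (aromatic): no H
  1 × O: no H
  1 × O (charge -1): no H
  Total hydrogens = 16.
Net charge -1.
Molecular formula: C16H16NO2-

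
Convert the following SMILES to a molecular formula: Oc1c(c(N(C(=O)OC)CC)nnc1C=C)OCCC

C13H19N3O4

Heavy atoms from the SMILES: 13 C, 3 N, 4 O.
Implicit hydrogens by atom environment:
  4 × C: 2 H each → 8
  4 × C (aromatic): no H
  3 × C: 3 H each → 9
  3 × O: no H
  2 × N (aromatic): no H
  1 × C: 1 H
  1 × C: no H
  1 × N: no H
  1 × O: 1 H
  Total hydrogens = 19.
Molecular formula: C13H19N3O4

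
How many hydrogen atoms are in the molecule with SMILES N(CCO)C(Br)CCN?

13

Hydrogens are implicit in SMILES; fill each atom to its normal valence:
  4 × C: 2 H each → 8
  1 × Br: no H
  1 × C: 1 H
  1 × N: 2 H
  1 × N: 1 H
  1 × O: 1 H
  Total hydrogens = 13.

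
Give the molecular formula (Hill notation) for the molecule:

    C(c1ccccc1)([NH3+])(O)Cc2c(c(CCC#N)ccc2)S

C17H19N2OS+

Heavy atoms from the SMILES: 17 C, 2 N, 1 O, 1 S.
Implicit hydrogens by atom environment:
  8 × C (aromatic): 1 H each → 8
  4 × C (aromatic): no H
  3 × C: 2 H each → 6
  2 × C: no H
  1 × N (charge +1): 3 H
  1 × N: no H
  1 × O: 1 H
  1 × S: 1 H
  Total hydrogens = 19.
Net charge +1.
Molecular formula: C17H19N2OS+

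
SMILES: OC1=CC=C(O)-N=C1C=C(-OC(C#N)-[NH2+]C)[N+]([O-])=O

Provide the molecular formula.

C10H11N4O5+

Heavy atoms from the SMILES: 10 C, 4 N, 5 O.
Implicit hydrogens by atom environment:
  3 × C (aromatic): no H
  2 × C (aromatic): 1 H each → 2
  2 × C: 1 H each → 2
  2 × C: no H
  2 × O: 1 H each → 2
  2 × O: no H
  1 × C: 3 H
  1 × N (charge +1): 2 H
  1 × N (aromatic): no H
  1 × N: no H
  1 × N (charge +1): no H
  1 × O (charge -1): no H
  Total hydrogens = 11.
Net charge +1.
Molecular formula: C10H11N4O5+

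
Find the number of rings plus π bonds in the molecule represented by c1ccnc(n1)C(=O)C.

Molecular formula from the SMILES: C6H6N2O.
DoU = (2C + 2 + N − H − X)/2 = (2·6 + 2 + 2 − 6 − 0)/2 = 10/2 = 5.
(Structurally: 1 ring(s) + 4 π bond(s) = 5.)

5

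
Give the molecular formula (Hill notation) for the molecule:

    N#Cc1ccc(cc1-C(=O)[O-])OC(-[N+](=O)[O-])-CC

C11H9N2O5-

Heavy atoms from the SMILES: 11 C, 2 N, 5 O.
Implicit hydrogens by atom environment:
  3 × C (aromatic): 1 H each → 3
  3 × C (aromatic): no H
  3 × O: no H
  2 × C: no H
  2 × O (charge -1): no H
  1 × C: 3 H
  1 × C: 2 H
  1 × C: 1 H
  1 × N (charge +1): no H
  1 × N: no H
  Total hydrogens = 9.
Net charge -1.
Molecular formula: C11H9N2O5-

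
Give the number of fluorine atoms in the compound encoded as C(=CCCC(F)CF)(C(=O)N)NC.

The symbol for fluorine appears 2 times in the SMILES.

2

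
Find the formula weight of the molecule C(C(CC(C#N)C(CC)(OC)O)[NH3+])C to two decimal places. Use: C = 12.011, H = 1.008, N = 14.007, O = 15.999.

Molecular formula: C10H21N2O2+.
M = 10×12.011 + 21×1.008 + 2×14.007 + 2×15.999 = 201.29 g/mol.

201.29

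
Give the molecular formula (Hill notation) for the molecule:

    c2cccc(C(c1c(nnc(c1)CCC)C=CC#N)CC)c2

Heavy atoms from the SMILES: 19 C, 3 N.
Implicit hydrogens by atom environment:
  6 × C (aromatic): 1 H each → 6
  4 × C (aromatic): no H
  3 × C: 2 H each → 6
  3 × C: 1 H each → 3
  2 × C: 3 H each → 6
  2 × N (aromatic): no H
  1 × C: no H
  1 × N: no H
  Total hydrogens = 21.
Molecular formula: C19H21N3

C19H21N3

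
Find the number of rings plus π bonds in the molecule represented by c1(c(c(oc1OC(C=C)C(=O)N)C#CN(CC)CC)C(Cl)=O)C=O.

Molecular formula from the SMILES: C16H17ClN2O5.
DoU = (2C + 2 + N − H − X)/2 = (2·16 + 2 + 2 − 17 − 1)/2 = 18/2 = 9.
(Structurally: 1 ring(s) + 8 π bond(s) = 9.)

9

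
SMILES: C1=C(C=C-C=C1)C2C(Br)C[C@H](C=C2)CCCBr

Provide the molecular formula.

C15H18Br2

Heavy atoms from the SMILES: 2 Br, 15 C.
Implicit hydrogens by atom environment:
  5 × C: 1 H each → 5
  5 × C (aromatic): 1 H each → 5
  4 × C: 2 H each → 8
  2 × Br: no H
  1 × C (aromatic): no H
  Total hydrogens = 18.
Molecular formula: C15H18Br2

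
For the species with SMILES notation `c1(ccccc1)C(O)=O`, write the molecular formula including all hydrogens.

C7H6O2

Heavy atoms from the SMILES: 7 C, 2 O.
Implicit hydrogens by atom environment:
  5 × C (aromatic): 1 H each → 5
  1 × C (aromatic): no H
  1 × C: no H
  1 × O: 1 H
  1 × O: no H
  Total hydrogens = 6.
Molecular formula: C7H6O2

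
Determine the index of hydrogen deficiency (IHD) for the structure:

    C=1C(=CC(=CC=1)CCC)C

4

Molecular formula from the SMILES: C10H14.
DoU = (2C + 2 + N − H − X)/2 = (2·10 + 2 + 0 − 14 − 0)/2 = 8/2 = 4.
(Structurally: 1 ring(s) + 3 π bond(s) = 4.)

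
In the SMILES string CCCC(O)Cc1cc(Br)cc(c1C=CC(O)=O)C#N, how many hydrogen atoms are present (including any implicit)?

16

Hydrogens are implicit in SMILES; fill each atom to its normal valence:
  4 × C (aromatic): no H
  3 × C: 2 H each → 6
  3 × C: 1 H each → 3
  2 × C (aromatic): 1 H each → 2
  2 × C: no H
  2 × O: 1 H each → 2
  1 × Br: no H
  1 × C: 3 H
  1 × N: no H
  1 × O: no H
  Total hydrogens = 16.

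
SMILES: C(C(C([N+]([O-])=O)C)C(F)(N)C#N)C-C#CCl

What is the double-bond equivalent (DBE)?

5

Molecular formula from the SMILES: C9H11ClFN3O2.
DoU = (2C + 2 + N − H − X)/2 = (2·9 + 2 + 3 − 11 − 2)/2 = 10/2 = 5.
(Structurally: 0 ring(s) + 5 π bond(s) = 5.)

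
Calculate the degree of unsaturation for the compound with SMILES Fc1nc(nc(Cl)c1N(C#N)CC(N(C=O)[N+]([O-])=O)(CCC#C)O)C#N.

12

Molecular formula from the SMILES: C13H9ClFN7O4.
DoU = (2C + 2 + N − H − X)/2 = (2·13 + 2 + 7 − 9 − 2)/2 = 24/2 = 12.
(Structurally: 1 ring(s) + 11 π bond(s) = 12.)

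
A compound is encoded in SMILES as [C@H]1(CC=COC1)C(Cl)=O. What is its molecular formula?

Heavy atoms from the SMILES: 6 C, 1 Cl, 2 O.
Implicit hydrogens by atom environment:
  3 × C: 1 H each → 3
  2 × C: 2 H each → 4
  2 × O: no H
  1 × C: no H
  1 × Cl: no H
  Total hydrogens = 7.
Molecular formula: C6H7ClO2

C6H7ClO2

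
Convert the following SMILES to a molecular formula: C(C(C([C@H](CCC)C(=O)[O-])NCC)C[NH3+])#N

C11H21N3O2

Heavy atoms from the SMILES: 11 C, 3 N, 2 O.
Implicit hydrogens by atom environment:
  4 × C: 2 H each → 8
  3 × C: 1 H each → 3
  2 × C: 3 H each → 6
  2 × C: no H
  1 × N (charge +1): 3 H
  1 × N: 1 H
  1 × N: no H
  1 × O: no H
  1 × O (charge -1): no H
  Total hydrogens = 21.
Molecular formula: C11H21N3O2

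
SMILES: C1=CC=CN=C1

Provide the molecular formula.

Heavy atoms from the SMILES: 5 C, 1 N.
Implicit hydrogens by atom environment:
  5 × C (aromatic): 1 H each → 5
  1 × N (aromatic): no H
  Total hydrogens = 5.
Molecular formula: C5H5N

C5H5N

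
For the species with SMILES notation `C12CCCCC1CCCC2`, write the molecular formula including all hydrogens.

C10H18

Heavy atoms from the SMILES: 10 C.
Implicit hydrogens by atom environment:
  8 × C: 2 H each → 16
  2 × C: 1 H each → 2
  Total hydrogens = 18.
Molecular formula: C10H18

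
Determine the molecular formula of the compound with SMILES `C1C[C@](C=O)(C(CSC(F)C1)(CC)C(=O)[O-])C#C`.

C13H16FO3S-

Heavy atoms from the SMILES: 13 C, 1 F, 3 O, 1 S.
Implicit hydrogens by atom environment:
  5 × C: 2 H each → 10
  4 × C: no H
  3 × C: 1 H each → 3
  2 × O: no H
  1 × C: 3 H
  1 × F: no H
  1 × O (charge -1): no H
  1 × S: no H
  Total hydrogens = 16.
Net charge -1.
Molecular formula: C13H16FO3S-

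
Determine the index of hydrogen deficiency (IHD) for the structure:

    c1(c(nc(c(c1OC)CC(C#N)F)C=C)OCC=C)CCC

8

Molecular formula from the SMILES: C17H21FN2O2.
DoU = (2C + 2 + N − H − X)/2 = (2·17 + 2 + 2 − 21 − 1)/2 = 16/2 = 8.
(Structurally: 1 ring(s) + 7 π bond(s) = 8.)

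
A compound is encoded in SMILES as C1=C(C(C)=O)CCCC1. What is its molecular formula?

C8H12O

Heavy atoms from the SMILES: 8 C, 1 O.
Implicit hydrogens by atom environment:
  4 × C: 2 H each → 8
  2 × C: no H
  1 × C: 3 H
  1 × C: 1 H
  1 × O: no H
  Total hydrogens = 12.
Molecular formula: C8H12O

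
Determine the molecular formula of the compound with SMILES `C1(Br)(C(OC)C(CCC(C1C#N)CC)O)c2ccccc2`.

C17H22BrNO2

Heavy atoms from the SMILES: 1 Br, 17 C, 1 N, 2 O.
Implicit hydrogens by atom environment:
  5 × C (aromatic): 1 H each → 5
  4 × C: 1 H each → 4
  3 × C: 2 H each → 6
  2 × C: 3 H each → 6
  2 × C: no H
  1 × Br: no H
  1 × C (aromatic): no H
  1 × N: no H
  1 × O: 1 H
  1 × O: no H
  Total hydrogens = 22.
Molecular formula: C17H22BrNO2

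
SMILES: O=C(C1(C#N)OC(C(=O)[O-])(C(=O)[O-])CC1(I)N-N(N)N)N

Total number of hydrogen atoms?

Hydrogens are implicit in SMILES; fill each atom to its normal valence:
  7 × C: no H
  4 × O: no H
  3 × N: 2 H each → 6
  2 × N: no H
  2 × O (charge -1): no H
  1 × C: 2 H
  1 × I: no H
  1 × N: 1 H
  Total hydrogens = 9.

9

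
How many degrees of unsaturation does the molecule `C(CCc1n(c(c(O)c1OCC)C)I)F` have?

3

Molecular formula from the SMILES: C10H15FINO2.
DoU = (2C + 2 + N − H − X)/2 = (2·10 + 2 + 1 − 15 − 2)/2 = 6/2 = 3.
(Structurally: 1 ring(s) + 2 π bond(s) = 3.)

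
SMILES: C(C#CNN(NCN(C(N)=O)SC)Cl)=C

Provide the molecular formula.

C7H12ClN5OS

Heavy atoms from the SMILES: 7 C, 1 Cl, 5 N, 1 O, 1 S.
Implicit hydrogens by atom environment:
  3 × C: no H
  2 × C: 2 H each → 4
  2 × N: 1 H each → 2
  2 × N: no H
  1 × C: 3 H
  1 × C: 1 H
  1 × Cl: no H
  1 × N: 2 H
  1 × O: no H
  1 × S: no H
  Total hydrogens = 12.
Molecular formula: C7H12ClN5OS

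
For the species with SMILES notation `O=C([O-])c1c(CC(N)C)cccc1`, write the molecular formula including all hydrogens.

Heavy atoms from the SMILES: 10 C, 1 N, 2 O.
Implicit hydrogens by atom environment:
  4 × C (aromatic): 1 H each → 4
  2 × C (aromatic): no H
  1 × C: 3 H
  1 × C: 2 H
  1 × C: 1 H
  1 × C: no H
  1 × N: 2 H
  1 × O: no H
  1 × O (charge -1): no H
  Total hydrogens = 12.
Net charge -1.
Molecular formula: C10H12NO2-

C10H12NO2-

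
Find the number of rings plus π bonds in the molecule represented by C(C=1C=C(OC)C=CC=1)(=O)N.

Molecular formula from the SMILES: C8H9NO2.
DoU = (2C + 2 + N − H − X)/2 = (2·8 + 2 + 1 − 9 − 0)/2 = 10/2 = 5.
(Structurally: 1 ring(s) + 4 π bond(s) = 5.)

5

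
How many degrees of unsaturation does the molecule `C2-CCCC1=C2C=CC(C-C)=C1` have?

5

Molecular formula from the SMILES: C12H16.
DoU = (2C + 2 + N − H − X)/2 = (2·12 + 2 + 0 − 16 − 0)/2 = 10/2 = 5.
(Structurally: 2 ring(s) + 3 π bond(s) = 5.)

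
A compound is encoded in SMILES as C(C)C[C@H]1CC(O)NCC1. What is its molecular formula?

Heavy atoms from the SMILES: 8 C, 1 N, 1 O.
Implicit hydrogens by atom environment:
  5 × C: 2 H each → 10
  2 × C: 1 H each → 2
  1 × C: 3 H
  1 × N: 1 H
  1 × O: 1 H
  Total hydrogens = 17.
Molecular formula: C8H17NO

C8H17NO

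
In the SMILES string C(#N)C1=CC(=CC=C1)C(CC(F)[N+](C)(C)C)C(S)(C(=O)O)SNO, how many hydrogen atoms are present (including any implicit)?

21

Hydrogens are implicit in SMILES; fill each atom to its normal valence:
  4 × C (aromatic): 1 H each → 4
  3 × C: 3 H each → 9
  3 × C: no H
  2 × C: 1 H each → 2
  2 × C (aromatic): no H
  2 × O: 1 H each → 2
  1 × C: 2 H
  1 × F: no H
  1 × N: 1 H
  1 × N: no H
  1 × N (charge +1): no H
  1 × O: no H
  1 × S: 1 H
  1 × S: no H
  Total hydrogens = 21.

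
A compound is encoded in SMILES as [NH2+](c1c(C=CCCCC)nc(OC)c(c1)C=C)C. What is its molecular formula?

C15H23N2O+

Heavy atoms from the SMILES: 15 C, 2 N, 1 O.
Implicit hydrogens by atom environment:
  4 × C: 2 H each → 8
  4 × C (aromatic): no H
  3 × C: 3 H each → 9
  3 × C: 1 H each → 3
  1 × C (aromatic): 1 H
  1 × N (charge +1): 2 H
  1 × N (aromatic): no H
  1 × O: no H
  Total hydrogens = 23.
Net charge +1.
Molecular formula: C15H23N2O+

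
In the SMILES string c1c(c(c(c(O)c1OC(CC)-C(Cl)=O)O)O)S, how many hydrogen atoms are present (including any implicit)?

11

Hydrogens are implicit in SMILES; fill each atom to its normal valence:
  5 × C (aromatic): no H
  3 × O: 1 H each → 3
  2 × O: no H
  1 × C: 3 H
  1 × C: 2 H
  1 × C (aromatic): 1 H
  1 × C: 1 H
  1 × C: no H
  1 × Cl: no H
  1 × S: 1 H
  Total hydrogens = 11.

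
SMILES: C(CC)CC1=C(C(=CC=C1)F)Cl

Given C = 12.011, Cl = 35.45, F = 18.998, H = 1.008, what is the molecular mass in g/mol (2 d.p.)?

Molecular formula: C10H12ClF.
M = 10×12.011 + 1×35.45 + 1×18.998 + 12×1.008 = 186.65 g/mol.

186.65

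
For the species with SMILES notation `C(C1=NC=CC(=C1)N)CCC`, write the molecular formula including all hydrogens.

C9H14N2

Heavy atoms from the SMILES: 9 C, 2 N.
Implicit hydrogens by atom environment:
  3 × C: 2 H each → 6
  3 × C (aromatic): 1 H each → 3
  2 × C (aromatic): no H
  1 × C: 3 H
  1 × N: 2 H
  1 × N (aromatic): no H
  Total hydrogens = 14.
Molecular formula: C9H14N2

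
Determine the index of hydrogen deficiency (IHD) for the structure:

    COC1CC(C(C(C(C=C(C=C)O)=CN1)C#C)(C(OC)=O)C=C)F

8

Molecular formula from the SMILES: C18H22FNO4.
DoU = (2C + 2 + N − H − X)/2 = (2·18 + 2 + 1 − 22 − 1)/2 = 16/2 = 8.
(Structurally: 1 ring(s) + 7 π bond(s) = 8.)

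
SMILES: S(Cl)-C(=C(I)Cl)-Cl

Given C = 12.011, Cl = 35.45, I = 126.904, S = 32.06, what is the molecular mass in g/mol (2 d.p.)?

289.34

Molecular formula: C2Cl3IS.
M = 2×12.011 + 3×35.45 + 1×126.904 + 1×32.06 = 289.34 g/mol.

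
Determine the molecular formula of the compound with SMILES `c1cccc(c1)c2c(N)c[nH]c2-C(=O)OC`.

Heavy atoms from the SMILES: 12 C, 2 N, 2 O.
Implicit hydrogens by atom environment:
  6 × C (aromatic): 1 H each → 6
  4 × C (aromatic): no H
  2 × O: no H
  1 × C: 3 H
  1 × C: no H
  1 × N: 2 H
  1 × N (aromatic): 1 H
  Total hydrogens = 12.
Molecular formula: C12H12N2O2

C12H12N2O2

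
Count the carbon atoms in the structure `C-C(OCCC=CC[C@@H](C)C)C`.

11

The symbol for carbon appears 11 times in the SMILES.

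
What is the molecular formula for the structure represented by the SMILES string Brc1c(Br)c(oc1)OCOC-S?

Heavy atoms from the SMILES: 2 Br, 6 C, 3 O, 1 S.
Implicit hydrogens by atom environment:
  3 × C (aromatic): no H
  2 × Br: no H
  2 × C: 2 H each → 4
  2 × O: no H
  1 × C (aromatic): 1 H
  1 × O (aromatic): no H
  1 × S: 1 H
  Total hydrogens = 6.
Molecular formula: C6H6Br2O3S

C6H6Br2O3S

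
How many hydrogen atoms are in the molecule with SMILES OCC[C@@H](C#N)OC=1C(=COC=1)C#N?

Hydrogens are implicit in SMILES; fill each atom to its normal valence:
  2 × C: 2 H each → 4
  2 × C (aromatic): 1 H each → 2
  2 × C (aromatic): no H
  2 × C: no H
  2 × N: no H
  1 × C: 1 H
  1 × O: 1 H
  1 × O (aromatic): no H
  1 × O: no H
  Total hydrogens = 8.

8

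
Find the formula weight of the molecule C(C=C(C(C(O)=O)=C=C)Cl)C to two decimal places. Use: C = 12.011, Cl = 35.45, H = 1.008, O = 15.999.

Molecular formula: C8H9ClO2.
M = 8×12.011 + 1×35.45 + 9×1.008 + 2×15.999 = 172.61 g/mol.

172.61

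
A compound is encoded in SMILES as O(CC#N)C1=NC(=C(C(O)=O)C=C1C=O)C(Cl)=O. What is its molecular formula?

C10H5ClN2O5

Heavy atoms from the SMILES: 10 C, 1 Cl, 2 N, 5 O.
Implicit hydrogens by atom environment:
  4 × C (aromatic): no H
  4 × O: no H
  3 × C: no H
  1 × C: 2 H
  1 × C (aromatic): 1 H
  1 × C: 1 H
  1 × Cl: no H
  1 × N (aromatic): no H
  1 × N: no H
  1 × O: 1 H
  Total hydrogens = 5.
Molecular formula: C10H5ClN2O5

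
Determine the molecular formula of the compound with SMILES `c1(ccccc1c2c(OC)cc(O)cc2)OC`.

C14H14O3

Heavy atoms from the SMILES: 14 C, 3 O.
Implicit hydrogens by atom environment:
  7 × C (aromatic): 1 H each → 7
  5 × C (aromatic): no H
  2 × C: 3 H each → 6
  2 × O: no H
  1 × O: 1 H
  Total hydrogens = 14.
Molecular formula: C14H14O3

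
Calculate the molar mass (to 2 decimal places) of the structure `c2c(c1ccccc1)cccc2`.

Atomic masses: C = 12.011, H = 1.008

Molecular formula: C12H10.
M = 12×12.011 + 10×1.008 = 154.21 g/mol.

154.21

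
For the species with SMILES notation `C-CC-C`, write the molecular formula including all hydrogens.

Heavy atoms from the SMILES: 4 C.
Implicit hydrogens by atom environment:
  2 × C: 3 H each → 6
  2 × C: 2 H each → 4
  Total hydrogens = 10.
Molecular formula: C4H10

C4H10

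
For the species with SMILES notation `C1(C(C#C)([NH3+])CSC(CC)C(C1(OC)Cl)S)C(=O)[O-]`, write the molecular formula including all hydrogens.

Heavy atoms from the SMILES: 12 C, 1 Cl, 1 N, 3 O, 2 S.
Implicit hydrogens by atom environment:
  4 × C: 1 H each → 4
  4 × C: no H
  2 × C: 3 H each → 6
  2 × C: 2 H each → 4
  2 × O: no H
  1 × Cl: no H
  1 × N (charge +1): 3 H
  1 × O (charge -1): no H
  1 × S: 1 H
  1 × S: no H
  Total hydrogens = 18.
Molecular formula: C12H18ClNO3S2

C12H18ClNO3S2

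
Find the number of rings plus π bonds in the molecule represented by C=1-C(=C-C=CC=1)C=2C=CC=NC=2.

8

Molecular formula from the SMILES: C11H9N.
DoU = (2C + 2 + N − H − X)/2 = (2·11 + 2 + 1 − 9 − 0)/2 = 16/2 = 8.
(Structurally: 2 ring(s) + 6 π bond(s) = 8.)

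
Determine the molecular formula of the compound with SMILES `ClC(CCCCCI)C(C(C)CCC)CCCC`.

C16H32ClI

Heavy atoms from the SMILES: 16 C, 1 Cl, 1 I.
Implicit hydrogens by atom environment:
  10 × C: 2 H each → 20
  3 × C: 3 H each → 9
  3 × C: 1 H each → 3
  1 × Cl: no H
  1 × I: no H
  Total hydrogens = 32.
Molecular formula: C16H32ClI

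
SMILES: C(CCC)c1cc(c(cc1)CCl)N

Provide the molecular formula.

C11H16ClN

Heavy atoms from the SMILES: 11 C, 1 Cl, 1 N.
Implicit hydrogens by atom environment:
  4 × C: 2 H each → 8
  3 × C (aromatic): 1 H each → 3
  3 × C (aromatic): no H
  1 × C: 3 H
  1 × Cl: no H
  1 × N: 2 H
  Total hydrogens = 16.
Molecular formula: C11H16ClN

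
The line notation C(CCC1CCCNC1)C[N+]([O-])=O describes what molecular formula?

Heavy atoms from the SMILES: 9 C, 2 N, 2 O.
Implicit hydrogens by atom environment:
  8 × C: 2 H each → 16
  1 × C: 1 H
  1 × N: 1 H
  1 × N (charge +1): no H
  1 × O: no H
  1 × O (charge -1): no H
  Total hydrogens = 18.
Molecular formula: C9H18N2O2

C9H18N2O2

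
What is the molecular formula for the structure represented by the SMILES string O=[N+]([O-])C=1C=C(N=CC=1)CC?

Heavy atoms from the SMILES: 7 C, 2 N, 2 O.
Implicit hydrogens by atom environment:
  3 × C (aromatic): 1 H each → 3
  2 × C (aromatic): no H
  1 × C: 3 H
  1 × C: 2 H
  1 × N (aromatic): no H
  1 × N (charge +1): no H
  1 × O: no H
  1 × O (charge -1): no H
  Total hydrogens = 8.
Molecular formula: C7H8N2O2

C7H8N2O2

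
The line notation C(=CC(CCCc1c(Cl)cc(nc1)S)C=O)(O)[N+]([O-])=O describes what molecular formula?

C12H13ClN2O4S

Heavy atoms from the SMILES: 12 C, 1 Cl, 2 N, 4 O, 1 S.
Implicit hydrogens by atom environment:
  3 × C: 2 H each → 6
  3 × C: 1 H each → 3
  3 × C (aromatic): no H
  2 × C (aromatic): 1 H each → 2
  2 × O: no H
  1 × C: no H
  1 × Cl: no H
  1 × N (aromatic): no H
  1 × N (charge +1): no H
  1 × O: 1 H
  1 × O (charge -1): no H
  1 × S: 1 H
  Total hydrogens = 13.
Molecular formula: C12H13ClN2O4S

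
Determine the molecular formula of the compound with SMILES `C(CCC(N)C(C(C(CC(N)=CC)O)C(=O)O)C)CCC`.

C16H32N2O3

Heavy atoms from the SMILES: 16 C, 2 N, 3 O.
Implicit hydrogens by atom environment:
  6 × C: 2 H each → 12
  5 × C: 1 H each → 5
  3 × C: 3 H each → 9
  2 × C: no H
  2 × N: 2 H each → 4
  2 × O: 1 H each → 2
  1 × O: no H
  Total hydrogens = 32.
Molecular formula: C16H32N2O3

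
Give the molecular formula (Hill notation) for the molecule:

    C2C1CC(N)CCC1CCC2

Heavy atoms from the SMILES: 10 C, 1 N.
Implicit hydrogens by atom environment:
  7 × C: 2 H each → 14
  3 × C: 1 H each → 3
  1 × N: 2 H
  Total hydrogens = 19.
Molecular formula: C10H19N

C10H19N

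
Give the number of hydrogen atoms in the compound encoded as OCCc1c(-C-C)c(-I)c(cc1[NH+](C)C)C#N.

Hydrogens are implicit in SMILES; fill each atom to its normal valence:
  5 × C (aromatic): no H
  3 × C: 3 H each → 9
  3 × C: 2 H each → 6
  1 × C (aromatic): 1 H
  1 × C: no H
  1 × I: no H
  1 × N (charge +1): 1 H
  1 × N: no H
  1 × O: 1 H
  Total hydrogens = 18.

18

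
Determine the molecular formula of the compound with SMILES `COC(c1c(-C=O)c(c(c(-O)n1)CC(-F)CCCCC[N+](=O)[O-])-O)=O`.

Heavy atoms from the SMILES: 15 C, 1 F, 2 N, 7 O.
Implicit hydrogens by atom environment:
  6 × C: 2 H each → 12
  5 × C (aromatic): no H
  4 × O: no H
  2 × C: 1 H each → 2
  2 × O: 1 H each → 2
  1 × C: 3 H
  1 × C: no H
  1 × F: no H
  1 × N (aromatic): no H
  1 × N (charge +1): no H
  1 × O (charge -1): no H
  Total hydrogens = 19.
Molecular formula: C15H19FN2O7

C15H19FN2O7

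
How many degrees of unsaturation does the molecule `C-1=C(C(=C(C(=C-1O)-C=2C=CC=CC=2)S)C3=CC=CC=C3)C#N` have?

14

Molecular formula from the SMILES: C19H13NOS.
DoU = (2C + 2 + N − H − X)/2 = (2·19 + 2 + 1 − 13 − 0)/2 = 28/2 = 14.
(Structurally: 3 ring(s) + 11 π bond(s) = 14.)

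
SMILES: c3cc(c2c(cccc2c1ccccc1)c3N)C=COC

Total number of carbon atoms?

19

The symbol for carbon appears 19 times in the SMILES. Lowercase c denotes aromatic carbon and counts toward C.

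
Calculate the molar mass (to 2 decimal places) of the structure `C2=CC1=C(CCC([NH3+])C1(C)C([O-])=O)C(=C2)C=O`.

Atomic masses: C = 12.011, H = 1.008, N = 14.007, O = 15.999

233.27

Molecular formula: C13H15NO3.
M = 13×12.011 + 15×1.008 + 1×14.007 + 3×15.999 = 233.27 g/mol.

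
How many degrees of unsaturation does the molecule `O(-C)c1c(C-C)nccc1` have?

4

Molecular formula from the SMILES: C8H11NO.
DoU = (2C + 2 + N − H − X)/2 = (2·8 + 2 + 1 − 11 − 0)/2 = 8/2 = 4.
(Structurally: 1 ring(s) + 3 π bond(s) = 4.)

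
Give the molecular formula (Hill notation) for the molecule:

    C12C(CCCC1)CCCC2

Heavy atoms from the SMILES: 10 C.
Implicit hydrogens by atom environment:
  8 × C: 2 H each → 16
  2 × C: 1 H each → 2
  Total hydrogens = 18.
Molecular formula: C10H18

C10H18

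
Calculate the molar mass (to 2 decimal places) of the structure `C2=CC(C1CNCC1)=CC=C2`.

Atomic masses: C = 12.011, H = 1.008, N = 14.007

Molecular formula: C10H13N.
M = 10×12.011 + 13×1.008 + 1×14.007 = 147.22 g/mol.

147.22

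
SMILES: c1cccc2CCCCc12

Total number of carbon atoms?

10

The symbol for carbon appears 10 times in the SMILES. Lowercase c denotes aromatic carbon and counts toward C.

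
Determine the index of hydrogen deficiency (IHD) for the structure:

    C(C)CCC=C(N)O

1

Molecular formula from the SMILES: C6H13NO.
DoU = (2C + 2 + N − H − X)/2 = (2·6 + 2 + 1 − 13 − 0)/2 = 2/2 = 1.
(Structurally: 0 ring(s) + 1 π bond(s) = 1.)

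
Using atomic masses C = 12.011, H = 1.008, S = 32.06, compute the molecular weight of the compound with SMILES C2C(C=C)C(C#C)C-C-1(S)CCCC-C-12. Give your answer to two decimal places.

220.37

Molecular formula: C14H20S.
M = 14×12.011 + 20×1.008 + 1×32.06 = 220.37 g/mol.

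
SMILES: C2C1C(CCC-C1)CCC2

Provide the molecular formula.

Heavy atoms from the SMILES: 10 C.
Implicit hydrogens by atom environment:
  8 × C: 2 H each → 16
  2 × C: 1 H each → 2
  Total hydrogens = 18.
Molecular formula: C10H18

C10H18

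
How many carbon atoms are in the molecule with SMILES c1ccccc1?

The symbol for carbon appears 6 times in the SMILES. Lowercase c denotes aromatic carbon and counts toward C.

6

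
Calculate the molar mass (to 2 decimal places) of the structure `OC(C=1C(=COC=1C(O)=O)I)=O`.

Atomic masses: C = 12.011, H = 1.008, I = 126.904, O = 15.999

Molecular formula: C6H3IO5.
M = 6×12.011 + 3×1.008 + 1×126.904 + 5×15.999 = 281.99 g/mol.

281.99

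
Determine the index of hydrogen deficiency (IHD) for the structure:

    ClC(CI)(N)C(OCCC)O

0

Molecular formula from the SMILES: C6H13ClINO2.
DoU = (2C + 2 + N − H − X)/2 = (2·6 + 2 + 1 − 13 − 2)/2 = 0/2 = 0.
(Structurally: 0 ring(s) + 0 π bond(s) = 0.)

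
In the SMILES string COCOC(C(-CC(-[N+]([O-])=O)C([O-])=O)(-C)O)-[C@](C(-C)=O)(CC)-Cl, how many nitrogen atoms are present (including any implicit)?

The symbol for nitrogen appears 1 time in the SMILES.

1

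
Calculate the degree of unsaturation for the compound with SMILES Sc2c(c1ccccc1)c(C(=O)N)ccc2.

9

Molecular formula from the SMILES: C13H11NOS.
DoU = (2C + 2 + N − H − X)/2 = (2·13 + 2 + 1 − 11 − 0)/2 = 18/2 = 9.
(Structurally: 2 ring(s) + 7 π bond(s) = 9.)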